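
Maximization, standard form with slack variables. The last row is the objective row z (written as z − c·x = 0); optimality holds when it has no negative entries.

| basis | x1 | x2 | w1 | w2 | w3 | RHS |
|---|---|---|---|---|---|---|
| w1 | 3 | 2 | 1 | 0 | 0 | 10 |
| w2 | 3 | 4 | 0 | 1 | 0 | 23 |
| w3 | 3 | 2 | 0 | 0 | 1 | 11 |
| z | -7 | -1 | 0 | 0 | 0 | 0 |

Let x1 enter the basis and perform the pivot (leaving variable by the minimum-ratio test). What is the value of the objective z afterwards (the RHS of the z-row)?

70/3

Ratio test on column x1 — row 1: 10/3 = 10/3; row 2: 23/3 = 23/3; row 3: 11/3 = 11/3. Minimum is 10/3 at row 1 (w1 leaves); pivot element 3.
Pivot on row 1; the z-row RHS becomes 0 − (-7)·(10/3) = 70/3.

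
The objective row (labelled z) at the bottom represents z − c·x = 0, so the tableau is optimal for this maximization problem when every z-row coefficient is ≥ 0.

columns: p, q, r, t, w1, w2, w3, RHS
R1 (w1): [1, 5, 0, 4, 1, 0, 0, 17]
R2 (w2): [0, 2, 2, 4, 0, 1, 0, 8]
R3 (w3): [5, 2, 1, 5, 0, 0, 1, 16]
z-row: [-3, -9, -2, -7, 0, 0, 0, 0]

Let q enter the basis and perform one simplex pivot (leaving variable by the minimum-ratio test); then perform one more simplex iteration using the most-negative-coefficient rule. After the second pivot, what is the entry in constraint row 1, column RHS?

17/5

Ratio test on column q — row 1: 17/5 = 17/5; row 2: 8/2 = 4; row 3: 16/2 = 8. Minimum is 17/5 at row 1 (w1 leaves); pivot element 5.
Divide row 1 by 5; eliminate column q from the other rows.
Second iteration: most negative z-row entry is -2 in column r, so r enters.
Ratio test on column r — row 1: entry 0 ≤ 0; row 2: (6/5)/2 = 3/5; row 3: (46/5)/1 = 46/5. Minimum is 3/5 at row 2 (w2 leaves); pivot element 2.
Divide row 2 by 2; eliminate column r from the other rows.
After both pivots, the entry at constraint row 1, column RHS is 17/5.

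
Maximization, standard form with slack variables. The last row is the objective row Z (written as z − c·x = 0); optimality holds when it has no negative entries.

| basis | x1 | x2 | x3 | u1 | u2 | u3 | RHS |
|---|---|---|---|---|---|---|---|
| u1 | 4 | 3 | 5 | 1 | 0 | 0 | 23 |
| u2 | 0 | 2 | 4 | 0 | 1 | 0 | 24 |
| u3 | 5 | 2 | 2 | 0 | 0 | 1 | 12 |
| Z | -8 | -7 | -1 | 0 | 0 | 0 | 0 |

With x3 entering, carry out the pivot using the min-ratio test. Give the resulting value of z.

23/5

Ratio test on column x3 — row 1: 23/5 = 23/5; row 2: 24/4 = 6; row 3: 12/2 = 6. Minimum is 23/5 at row 1 (u1 leaves); pivot element 5.
Pivot on row 1; the Z-row RHS becomes 0 − (-1)·(23/5) = 23/5.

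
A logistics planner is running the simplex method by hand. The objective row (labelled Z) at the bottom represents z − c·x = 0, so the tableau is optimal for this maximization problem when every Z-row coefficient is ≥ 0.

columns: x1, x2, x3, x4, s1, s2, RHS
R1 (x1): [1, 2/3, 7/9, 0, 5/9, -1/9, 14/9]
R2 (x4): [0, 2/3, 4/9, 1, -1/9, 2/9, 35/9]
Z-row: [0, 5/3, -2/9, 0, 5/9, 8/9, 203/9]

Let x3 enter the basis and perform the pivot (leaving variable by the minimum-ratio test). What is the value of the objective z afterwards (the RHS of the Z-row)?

23

Ratio test on column x3 — row 1: (14/9)/(7/9) = 2; row 2: (35/9)/(4/9) = 35/4. Minimum is 2 at row 1 (x1 leaves); pivot element 7/9.
Pivot on row 1; the Z-row RHS becomes 203/9 − (-2/9)·2 = 23.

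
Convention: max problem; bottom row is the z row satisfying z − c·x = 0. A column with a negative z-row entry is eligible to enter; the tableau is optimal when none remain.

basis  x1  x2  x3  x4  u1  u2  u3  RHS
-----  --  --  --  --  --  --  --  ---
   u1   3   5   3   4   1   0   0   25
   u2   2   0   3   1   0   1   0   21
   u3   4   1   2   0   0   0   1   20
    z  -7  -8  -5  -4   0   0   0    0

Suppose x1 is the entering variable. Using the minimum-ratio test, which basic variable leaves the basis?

Column x1 entries and ratios — u1: 25/3 = 25/3; u2: 21/2 = 21/2; u3: 20/4 = 5.
Smallest ratio is 5 in the row of u3, so u3 leaves.

u3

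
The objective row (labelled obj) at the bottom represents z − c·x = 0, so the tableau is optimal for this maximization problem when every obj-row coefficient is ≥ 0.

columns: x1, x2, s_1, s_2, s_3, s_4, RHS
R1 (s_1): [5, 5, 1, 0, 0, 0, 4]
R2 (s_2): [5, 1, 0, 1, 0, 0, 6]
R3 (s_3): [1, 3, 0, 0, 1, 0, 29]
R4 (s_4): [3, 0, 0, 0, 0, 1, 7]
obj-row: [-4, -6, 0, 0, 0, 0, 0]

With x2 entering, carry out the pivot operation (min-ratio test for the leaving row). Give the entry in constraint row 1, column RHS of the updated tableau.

4/5

Ratio test on column x2 — row 1: 4/5 = 4/5; row 2: 6/1 = 6; row 3: 29/3 = 29/3; row 4: entry 0 ≤ 0. Minimum is 4/5 at row 1 (s_1 leaves); pivot element 5.
Divide row 1 by 5; eliminate column x2 from the other rows.
In the new row 1, the RHS entry is the old entry divided by the pivot: 4/5 = 4/5.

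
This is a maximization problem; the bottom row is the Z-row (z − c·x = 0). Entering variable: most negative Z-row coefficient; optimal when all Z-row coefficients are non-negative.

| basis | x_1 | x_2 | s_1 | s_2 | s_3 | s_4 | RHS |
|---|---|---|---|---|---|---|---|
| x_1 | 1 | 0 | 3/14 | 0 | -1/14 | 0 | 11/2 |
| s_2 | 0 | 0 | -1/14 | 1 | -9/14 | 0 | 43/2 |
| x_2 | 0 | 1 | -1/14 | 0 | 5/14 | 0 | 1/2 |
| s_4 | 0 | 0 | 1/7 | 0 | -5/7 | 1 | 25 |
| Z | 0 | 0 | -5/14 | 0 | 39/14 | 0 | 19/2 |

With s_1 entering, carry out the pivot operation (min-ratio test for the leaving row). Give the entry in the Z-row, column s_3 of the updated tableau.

Ratio test on column s_1 — row 1: (11/2)/(3/14) = 77/3; row 2: entry -1/14 ≤ 0; row 3: entry -1/14 ≤ 0; row 4: 25/(1/7) = 175. Minimum is 77/3 at row 1 (x_1 leaves); pivot element 3/14.
Divide row 1 by 3/14; eliminate column s_1 from the other rows.
Z-row update in column s_3: 39/14 − (-5/14)·(-1/3) = 8/3.

8/3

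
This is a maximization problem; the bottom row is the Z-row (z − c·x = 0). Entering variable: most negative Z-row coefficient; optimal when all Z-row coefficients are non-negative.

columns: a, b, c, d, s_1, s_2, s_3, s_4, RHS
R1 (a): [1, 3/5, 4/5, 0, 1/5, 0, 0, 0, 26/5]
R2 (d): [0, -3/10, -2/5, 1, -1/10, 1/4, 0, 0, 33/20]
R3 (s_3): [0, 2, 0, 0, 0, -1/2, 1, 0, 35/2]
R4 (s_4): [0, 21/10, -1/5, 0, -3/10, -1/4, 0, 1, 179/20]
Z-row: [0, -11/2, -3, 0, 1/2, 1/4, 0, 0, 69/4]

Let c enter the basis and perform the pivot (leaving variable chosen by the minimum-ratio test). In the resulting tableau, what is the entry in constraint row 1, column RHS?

Ratio test on column c — row 1: (26/5)/(4/5) = 13/2; row 2: entry -2/5 ≤ 0; row 3: entry 0 ≤ 0; row 4: entry -1/5 ≤ 0. Minimum is 13/2 at row 1 (a leaves); pivot element 4/5.
Divide row 1 by 4/5; eliminate column c from the other rows.
In the new row 1, the RHS entry is the old entry divided by the pivot: (26/5)/(4/5) = 13/2.

13/2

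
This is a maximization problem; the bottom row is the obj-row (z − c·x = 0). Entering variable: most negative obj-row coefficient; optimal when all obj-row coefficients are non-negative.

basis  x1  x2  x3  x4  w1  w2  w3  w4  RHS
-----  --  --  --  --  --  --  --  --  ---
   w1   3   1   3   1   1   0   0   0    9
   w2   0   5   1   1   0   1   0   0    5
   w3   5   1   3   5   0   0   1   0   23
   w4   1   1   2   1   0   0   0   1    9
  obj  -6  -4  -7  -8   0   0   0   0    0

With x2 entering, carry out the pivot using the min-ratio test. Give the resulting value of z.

Ratio test on column x2 — row 1: 9/1 = 9; row 2: 5/5 = 1; row 3: 23/1 = 23; row 4: 9/1 = 9. Minimum is 1 at row 2 (w2 leaves); pivot element 5.
Pivot on row 2; the obj-row RHS becomes 0 − (-4)·1 = 4.

4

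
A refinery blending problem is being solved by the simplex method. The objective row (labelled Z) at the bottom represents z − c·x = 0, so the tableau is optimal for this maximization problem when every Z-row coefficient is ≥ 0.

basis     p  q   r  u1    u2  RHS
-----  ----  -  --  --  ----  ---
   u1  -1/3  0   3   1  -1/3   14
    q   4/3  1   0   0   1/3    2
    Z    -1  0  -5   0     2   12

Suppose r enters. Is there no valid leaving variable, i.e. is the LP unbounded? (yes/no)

Column r has positive entries in row(s) 1, so the ratio test bounds it — not unbounded.

no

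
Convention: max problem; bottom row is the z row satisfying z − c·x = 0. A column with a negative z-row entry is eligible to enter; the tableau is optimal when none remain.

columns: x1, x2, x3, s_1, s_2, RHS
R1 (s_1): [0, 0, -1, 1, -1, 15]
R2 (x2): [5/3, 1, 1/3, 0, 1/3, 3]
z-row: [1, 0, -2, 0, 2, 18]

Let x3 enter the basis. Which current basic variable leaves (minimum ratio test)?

x2

Column x3 entries and ratios — s_1: -1 ≤ 0, skip; x2: 3/(1/3) = 9.
Smallest ratio is 9 in the row of x2, so x2 leaves.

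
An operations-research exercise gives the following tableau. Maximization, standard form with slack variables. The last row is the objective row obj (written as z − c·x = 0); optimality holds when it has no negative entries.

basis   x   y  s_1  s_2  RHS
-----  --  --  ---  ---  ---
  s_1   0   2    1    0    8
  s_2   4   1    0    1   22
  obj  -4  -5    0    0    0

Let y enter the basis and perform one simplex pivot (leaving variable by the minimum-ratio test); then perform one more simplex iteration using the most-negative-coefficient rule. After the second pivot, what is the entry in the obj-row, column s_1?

2

Ratio test on column y — row 1: 8/2 = 4; row 2: 22/1 = 22. Minimum is 4 at row 1 (s_1 leaves); pivot element 2.
Divide row 1 by 2; eliminate column y from the other rows.
Second iteration: most negative obj-row entry is -4 in column x, so x enters.
Ratio test on column x — row 1: entry 0 ≤ 0; row 2: 18/4 = 9/2. Minimum is 9/2 at row 2 (s_2 leaves); pivot element 4.
Divide row 2 by 4; eliminate column x from the other rows.
After both pivots, the entry at the obj-row, column s_1 is 2.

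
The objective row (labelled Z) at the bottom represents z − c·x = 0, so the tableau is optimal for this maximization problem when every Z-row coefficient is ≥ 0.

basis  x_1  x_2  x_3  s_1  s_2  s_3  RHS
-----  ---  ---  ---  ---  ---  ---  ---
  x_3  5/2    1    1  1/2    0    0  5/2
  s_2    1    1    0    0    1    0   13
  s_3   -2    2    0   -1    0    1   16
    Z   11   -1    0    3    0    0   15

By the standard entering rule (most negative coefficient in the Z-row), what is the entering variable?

x_2

Negative Z-row entries: x_2: -1.
The most negative is -1 in column x_2, so x_2 enters.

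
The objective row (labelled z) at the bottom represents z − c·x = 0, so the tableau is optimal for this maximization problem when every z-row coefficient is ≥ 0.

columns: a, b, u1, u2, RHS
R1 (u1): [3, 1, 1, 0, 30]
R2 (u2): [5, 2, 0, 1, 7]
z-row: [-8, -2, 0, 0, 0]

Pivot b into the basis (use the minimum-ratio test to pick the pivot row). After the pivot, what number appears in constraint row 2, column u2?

Ratio test on column b — row 1: 30/1 = 30; row 2: 7/2 = 7/2. Minimum is 7/2 at row 2 (u2 leaves); pivot element 2.
Divide row 2 by 2; eliminate column b from the other rows.
In the new row 2, the u2 entry is the old entry divided by the pivot: 1/2 = 1/2.

1/2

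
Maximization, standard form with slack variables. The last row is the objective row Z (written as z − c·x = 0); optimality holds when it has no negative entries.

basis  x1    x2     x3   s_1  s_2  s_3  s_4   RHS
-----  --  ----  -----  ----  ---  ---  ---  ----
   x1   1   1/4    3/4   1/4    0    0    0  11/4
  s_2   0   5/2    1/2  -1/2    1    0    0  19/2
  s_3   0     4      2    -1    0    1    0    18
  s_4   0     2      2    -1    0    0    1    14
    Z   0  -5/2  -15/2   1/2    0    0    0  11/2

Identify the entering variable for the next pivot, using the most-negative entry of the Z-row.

x3

Negative Z-row entries: x2: -5/2, x3: -15/2.
The most negative is -15/2 in column x3, so x3 enters.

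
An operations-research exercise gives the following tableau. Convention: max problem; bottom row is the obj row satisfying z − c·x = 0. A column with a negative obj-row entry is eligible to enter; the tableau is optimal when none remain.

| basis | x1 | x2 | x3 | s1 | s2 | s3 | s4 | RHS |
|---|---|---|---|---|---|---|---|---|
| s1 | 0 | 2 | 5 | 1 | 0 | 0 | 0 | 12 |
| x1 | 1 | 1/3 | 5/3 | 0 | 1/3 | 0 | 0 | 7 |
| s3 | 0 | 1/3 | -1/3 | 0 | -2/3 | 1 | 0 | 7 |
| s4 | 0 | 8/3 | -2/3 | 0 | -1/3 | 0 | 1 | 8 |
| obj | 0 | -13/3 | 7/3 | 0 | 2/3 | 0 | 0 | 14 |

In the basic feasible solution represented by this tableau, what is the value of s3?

s3 is basic (row 3); its value is the RHS of that row, 7.

7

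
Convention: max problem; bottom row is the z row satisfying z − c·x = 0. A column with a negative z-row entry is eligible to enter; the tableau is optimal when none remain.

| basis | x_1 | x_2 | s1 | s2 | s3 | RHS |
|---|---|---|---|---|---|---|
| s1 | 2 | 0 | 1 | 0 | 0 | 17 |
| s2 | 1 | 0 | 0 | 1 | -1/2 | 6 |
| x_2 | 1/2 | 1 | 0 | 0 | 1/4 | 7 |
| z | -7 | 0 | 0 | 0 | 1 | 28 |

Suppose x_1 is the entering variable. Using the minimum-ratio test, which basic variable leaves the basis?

s2

Column x_1 entries and ratios — s1: 17/2 = 17/2; s2: 6/1 = 6; x_2: 7/(1/2) = 14.
Smallest ratio is 6 in the row of s2, so s2 leaves.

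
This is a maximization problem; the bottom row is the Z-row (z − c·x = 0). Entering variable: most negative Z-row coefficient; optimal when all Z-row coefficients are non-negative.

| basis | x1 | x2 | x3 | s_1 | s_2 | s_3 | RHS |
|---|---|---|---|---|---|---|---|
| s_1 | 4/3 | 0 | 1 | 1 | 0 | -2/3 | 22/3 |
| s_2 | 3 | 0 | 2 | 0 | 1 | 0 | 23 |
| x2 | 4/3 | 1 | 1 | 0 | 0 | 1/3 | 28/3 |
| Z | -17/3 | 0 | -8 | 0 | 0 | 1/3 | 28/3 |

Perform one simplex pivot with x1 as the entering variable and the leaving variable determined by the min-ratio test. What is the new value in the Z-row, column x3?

-15/4

Ratio test on column x1 — row 1: (22/3)/(4/3) = 11/2; row 2: 23/3 = 23/3; row 3: (28/3)/(4/3) = 7. Minimum is 11/2 at row 1 (s_1 leaves); pivot element 4/3.
Divide row 1 by 4/3; eliminate column x1 from the other rows.
Z-row update in column x3: -8 − (-17/3)·(3/4) = -15/4.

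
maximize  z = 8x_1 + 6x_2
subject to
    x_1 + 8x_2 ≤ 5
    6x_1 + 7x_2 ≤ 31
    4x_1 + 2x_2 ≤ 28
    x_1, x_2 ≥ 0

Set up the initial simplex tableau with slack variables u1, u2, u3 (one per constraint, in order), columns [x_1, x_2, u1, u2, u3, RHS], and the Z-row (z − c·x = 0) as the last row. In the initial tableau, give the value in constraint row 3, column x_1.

Constraint 3 has coefficient 4 on x_1.

4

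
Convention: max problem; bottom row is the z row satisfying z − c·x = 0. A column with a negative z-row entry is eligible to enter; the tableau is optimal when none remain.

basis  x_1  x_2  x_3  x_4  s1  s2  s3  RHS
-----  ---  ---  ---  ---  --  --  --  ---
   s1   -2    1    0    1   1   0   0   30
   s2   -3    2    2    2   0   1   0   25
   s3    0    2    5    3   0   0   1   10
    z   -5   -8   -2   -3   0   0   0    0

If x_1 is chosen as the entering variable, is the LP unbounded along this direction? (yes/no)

Every constraint-row entry in column x_1 is ≤ 0, so increasing x_1 is unbounded.

yes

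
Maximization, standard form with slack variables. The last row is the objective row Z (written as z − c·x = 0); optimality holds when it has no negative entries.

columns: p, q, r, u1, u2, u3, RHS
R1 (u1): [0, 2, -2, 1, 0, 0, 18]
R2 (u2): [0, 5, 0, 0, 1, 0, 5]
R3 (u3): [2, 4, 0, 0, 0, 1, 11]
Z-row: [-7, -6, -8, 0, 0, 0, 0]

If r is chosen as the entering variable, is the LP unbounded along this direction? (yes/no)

Every constraint-row entry in column r is ≤ 0, so increasing r is unbounded.

yes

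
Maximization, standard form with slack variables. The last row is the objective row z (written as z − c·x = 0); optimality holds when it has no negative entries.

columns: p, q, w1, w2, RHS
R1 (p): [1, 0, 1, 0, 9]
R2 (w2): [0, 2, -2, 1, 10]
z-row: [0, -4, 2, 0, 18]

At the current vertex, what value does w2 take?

10

w2 is basic (row 2); its value is the RHS of that row, 10.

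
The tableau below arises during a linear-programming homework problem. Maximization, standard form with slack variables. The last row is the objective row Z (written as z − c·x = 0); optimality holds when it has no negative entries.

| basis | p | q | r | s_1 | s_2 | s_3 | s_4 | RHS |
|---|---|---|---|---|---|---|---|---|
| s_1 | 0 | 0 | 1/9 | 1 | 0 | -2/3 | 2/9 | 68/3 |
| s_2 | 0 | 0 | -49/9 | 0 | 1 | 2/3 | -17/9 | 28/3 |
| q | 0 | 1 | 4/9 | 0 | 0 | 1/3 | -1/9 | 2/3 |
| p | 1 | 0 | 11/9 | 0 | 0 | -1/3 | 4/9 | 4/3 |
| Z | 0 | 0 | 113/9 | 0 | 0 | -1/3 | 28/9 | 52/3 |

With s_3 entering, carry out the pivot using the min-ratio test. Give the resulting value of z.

Ratio test on column s_3 — row 1: entry -2/3 ≤ 0; row 2: (28/3)/(2/3) = 14; row 3: (2/3)/(1/3) = 2; row 4: entry -1/3 ≤ 0. Minimum is 2 at row 3 (q leaves); pivot element 1/3.
Pivot on row 3; the Z-row RHS becomes 52/3 − (-1/3)·2 = 18.

18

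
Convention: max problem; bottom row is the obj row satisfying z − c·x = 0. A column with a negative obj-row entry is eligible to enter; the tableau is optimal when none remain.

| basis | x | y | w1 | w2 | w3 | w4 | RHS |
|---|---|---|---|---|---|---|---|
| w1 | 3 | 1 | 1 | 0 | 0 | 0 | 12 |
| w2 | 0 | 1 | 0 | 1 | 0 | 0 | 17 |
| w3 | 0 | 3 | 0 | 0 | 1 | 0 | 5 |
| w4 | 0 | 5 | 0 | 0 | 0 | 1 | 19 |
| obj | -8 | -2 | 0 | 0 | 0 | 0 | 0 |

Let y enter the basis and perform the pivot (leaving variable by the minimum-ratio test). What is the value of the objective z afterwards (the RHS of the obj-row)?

Ratio test on column y — row 1: 12/1 = 12; row 2: 17/1 = 17; row 3: 5/3 = 5/3; row 4: 19/5 = 19/5. Minimum is 5/3 at row 3 (w3 leaves); pivot element 3.
Pivot on row 3; the obj-row RHS becomes 0 − (-2)·(5/3) = 10/3.

10/3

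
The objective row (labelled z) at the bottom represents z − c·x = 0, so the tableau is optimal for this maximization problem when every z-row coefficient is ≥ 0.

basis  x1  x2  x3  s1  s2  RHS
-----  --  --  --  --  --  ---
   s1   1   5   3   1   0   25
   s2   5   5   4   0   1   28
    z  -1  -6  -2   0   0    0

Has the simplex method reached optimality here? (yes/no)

no

The z-row has a negative entry -6 in column x2, so it is not optimal.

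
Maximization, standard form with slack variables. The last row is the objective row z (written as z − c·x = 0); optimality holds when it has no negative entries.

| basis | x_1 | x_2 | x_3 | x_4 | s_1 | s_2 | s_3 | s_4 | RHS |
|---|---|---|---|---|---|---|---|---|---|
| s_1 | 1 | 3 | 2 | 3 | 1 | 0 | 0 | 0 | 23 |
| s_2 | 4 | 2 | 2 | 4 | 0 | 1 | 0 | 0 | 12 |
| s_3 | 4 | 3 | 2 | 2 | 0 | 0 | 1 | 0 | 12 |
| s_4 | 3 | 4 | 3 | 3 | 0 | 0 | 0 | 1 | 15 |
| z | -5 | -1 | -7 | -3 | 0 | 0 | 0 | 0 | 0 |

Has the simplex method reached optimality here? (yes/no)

no

The z-row has a negative entry -7 in column x_3, so it is not optimal.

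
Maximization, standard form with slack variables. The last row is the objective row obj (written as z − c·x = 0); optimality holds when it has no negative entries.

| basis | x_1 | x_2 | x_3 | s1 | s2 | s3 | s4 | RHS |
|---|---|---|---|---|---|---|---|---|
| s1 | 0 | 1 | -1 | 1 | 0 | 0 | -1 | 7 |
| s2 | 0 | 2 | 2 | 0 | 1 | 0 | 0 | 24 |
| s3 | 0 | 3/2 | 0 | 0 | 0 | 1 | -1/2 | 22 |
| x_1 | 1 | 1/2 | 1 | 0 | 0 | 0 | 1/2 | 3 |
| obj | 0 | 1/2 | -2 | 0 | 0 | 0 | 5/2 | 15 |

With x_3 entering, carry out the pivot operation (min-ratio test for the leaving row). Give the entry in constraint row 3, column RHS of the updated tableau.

22

Ratio test on column x_3 — row 1: entry -1 ≤ 0; row 2: 24/2 = 12; row 3: entry 0 ≤ 0; row 4: 3/1 = 3. Minimum is 3 at row 4 (x_1 leaves); pivot element 1.
Divide row 4 by 1; eliminate column x_3 from the other rows.
Row 3 update in column RHS: 22 − 0·3 = 22.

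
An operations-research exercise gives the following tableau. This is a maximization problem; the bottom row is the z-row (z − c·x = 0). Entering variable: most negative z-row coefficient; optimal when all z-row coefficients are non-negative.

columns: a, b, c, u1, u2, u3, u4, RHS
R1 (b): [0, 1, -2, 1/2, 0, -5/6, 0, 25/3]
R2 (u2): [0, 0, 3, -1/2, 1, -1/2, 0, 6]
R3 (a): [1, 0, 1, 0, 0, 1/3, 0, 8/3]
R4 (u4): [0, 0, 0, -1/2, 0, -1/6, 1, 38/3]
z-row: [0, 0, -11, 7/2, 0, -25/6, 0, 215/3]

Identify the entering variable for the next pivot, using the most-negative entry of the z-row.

c

Negative z-row entries: c: -11, u3: -25/6.
The most negative is -11 in column c, so c enters.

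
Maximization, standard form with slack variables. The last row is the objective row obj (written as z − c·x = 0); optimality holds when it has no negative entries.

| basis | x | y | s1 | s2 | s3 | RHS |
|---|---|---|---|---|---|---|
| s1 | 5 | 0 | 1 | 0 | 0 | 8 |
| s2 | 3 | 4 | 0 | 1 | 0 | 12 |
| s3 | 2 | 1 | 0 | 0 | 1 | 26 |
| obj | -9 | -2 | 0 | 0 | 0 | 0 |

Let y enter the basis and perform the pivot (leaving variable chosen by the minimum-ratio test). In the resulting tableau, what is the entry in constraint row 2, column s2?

1/4

Ratio test on column y — row 1: entry 0 ≤ 0; row 2: 12/4 = 3; row 3: 26/1 = 26. Minimum is 3 at row 2 (s2 leaves); pivot element 4.
Divide row 2 by 4; eliminate column y from the other rows.
In the new row 2, the s2 entry is the old entry divided by the pivot: 1/4 = 1/4.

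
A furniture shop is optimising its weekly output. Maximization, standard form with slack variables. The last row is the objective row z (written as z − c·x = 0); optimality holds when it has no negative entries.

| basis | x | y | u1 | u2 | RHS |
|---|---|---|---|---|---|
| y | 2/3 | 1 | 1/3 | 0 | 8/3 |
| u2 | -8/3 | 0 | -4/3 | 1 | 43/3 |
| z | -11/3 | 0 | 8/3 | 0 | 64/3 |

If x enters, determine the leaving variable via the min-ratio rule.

Column x entries and ratios — y: (8/3)/(2/3) = 4; u2: -8/3 ≤ 0, skip.
Smallest ratio is 4 in the row of y, so y leaves.

y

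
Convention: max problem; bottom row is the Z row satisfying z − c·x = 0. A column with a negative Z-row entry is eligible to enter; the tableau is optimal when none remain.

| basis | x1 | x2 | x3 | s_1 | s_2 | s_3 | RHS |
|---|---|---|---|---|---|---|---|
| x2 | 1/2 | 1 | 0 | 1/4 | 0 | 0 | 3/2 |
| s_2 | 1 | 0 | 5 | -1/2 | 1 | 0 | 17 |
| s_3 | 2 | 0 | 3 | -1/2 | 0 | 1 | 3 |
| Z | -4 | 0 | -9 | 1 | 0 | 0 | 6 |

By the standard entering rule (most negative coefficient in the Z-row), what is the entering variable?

Negative Z-row entries: x1: -4, x3: -9.
The most negative is -9 in column x3, so x3 enters.

x3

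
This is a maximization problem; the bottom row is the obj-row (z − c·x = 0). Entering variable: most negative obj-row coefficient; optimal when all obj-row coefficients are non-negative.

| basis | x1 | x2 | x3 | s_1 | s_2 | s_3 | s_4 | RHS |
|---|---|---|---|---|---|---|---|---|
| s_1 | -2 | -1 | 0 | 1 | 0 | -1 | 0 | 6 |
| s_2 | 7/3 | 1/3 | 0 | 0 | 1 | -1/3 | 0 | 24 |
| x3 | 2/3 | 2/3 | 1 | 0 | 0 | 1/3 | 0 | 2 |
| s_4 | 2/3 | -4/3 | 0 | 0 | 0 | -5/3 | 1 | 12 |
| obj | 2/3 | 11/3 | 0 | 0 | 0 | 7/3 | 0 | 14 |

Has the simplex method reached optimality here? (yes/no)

Every obj-row coefficient is ≥ 0, so the tableau is optimal.

yes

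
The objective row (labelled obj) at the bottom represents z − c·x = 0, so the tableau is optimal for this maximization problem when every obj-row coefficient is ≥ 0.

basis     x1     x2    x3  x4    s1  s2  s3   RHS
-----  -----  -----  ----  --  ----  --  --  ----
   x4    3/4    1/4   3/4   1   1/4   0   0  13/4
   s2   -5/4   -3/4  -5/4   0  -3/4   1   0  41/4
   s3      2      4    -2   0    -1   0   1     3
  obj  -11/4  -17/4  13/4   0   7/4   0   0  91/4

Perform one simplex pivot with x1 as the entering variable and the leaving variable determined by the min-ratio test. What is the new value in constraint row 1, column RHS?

17/8

Ratio test on column x1 — row 1: (13/4)/(3/4) = 13/3; row 2: entry -5/4 ≤ 0; row 3: 3/2 = 3/2. Minimum is 3/2 at row 3 (s3 leaves); pivot element 2.
Divide row 3 by 2; eliminate column x1 from the other rows.
Row 1 update in column RHS: 13/4 − (3/4)·(3/2) = 17/8.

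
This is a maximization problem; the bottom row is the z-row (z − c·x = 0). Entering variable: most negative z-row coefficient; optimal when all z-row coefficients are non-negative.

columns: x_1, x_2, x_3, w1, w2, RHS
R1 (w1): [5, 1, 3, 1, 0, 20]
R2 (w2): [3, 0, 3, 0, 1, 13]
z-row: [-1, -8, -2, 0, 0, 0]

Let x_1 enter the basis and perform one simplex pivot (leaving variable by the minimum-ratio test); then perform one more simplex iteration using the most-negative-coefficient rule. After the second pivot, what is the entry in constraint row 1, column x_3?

3

Ratio test on column x_1 — row 1: 20/5 = 4; row 2: 13/3 = 13/3. Minimum is 4 at row 1 (w1 leaves); pivot element 5.
Divide row 1 by 5; eliminate column x_1 from the other rows.
Second iteration: most negative z-row entry is -39/5 in column x_2, so x_2 enters.
Ratio test on column x_2 — row 1: 4/(1/5) = 20; row 2: entry -3/5 ≤ 0. Minimum is 20 at row 1 (x_1 leaves); pivot element 1/5.
Divide row 1 by 1/5; eliminate column x_2 from the other rows.
After both pivots, the entry at constraint row 1, column x_3 is 3.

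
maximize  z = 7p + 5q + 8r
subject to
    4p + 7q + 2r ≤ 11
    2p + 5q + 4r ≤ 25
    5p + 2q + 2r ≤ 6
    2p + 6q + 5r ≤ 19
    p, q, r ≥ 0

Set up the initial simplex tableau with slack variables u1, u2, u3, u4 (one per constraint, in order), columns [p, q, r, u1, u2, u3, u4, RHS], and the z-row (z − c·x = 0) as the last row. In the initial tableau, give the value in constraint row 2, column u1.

Slack u1 belongs to constraint 1; its column is the unit vector e_1, so the entry in row 2 is 0.

0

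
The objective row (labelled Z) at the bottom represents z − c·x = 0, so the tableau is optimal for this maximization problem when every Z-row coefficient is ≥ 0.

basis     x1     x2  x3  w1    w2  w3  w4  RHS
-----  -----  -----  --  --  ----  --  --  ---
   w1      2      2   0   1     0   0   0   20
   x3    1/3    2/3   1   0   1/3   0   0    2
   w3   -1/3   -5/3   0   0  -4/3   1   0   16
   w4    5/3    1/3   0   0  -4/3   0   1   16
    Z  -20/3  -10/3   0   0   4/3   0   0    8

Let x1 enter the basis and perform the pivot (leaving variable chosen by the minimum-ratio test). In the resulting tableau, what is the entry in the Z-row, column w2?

Ratio test on column x1 — row 1: 20/2 = 10; row 2: 2/(1/3) = 6; row 3: entry -1/3 ≤ 0; row 4: 16/(5/3) = 48/5. Minimum is 6 at row 2 (x3 leaves); pivot element 1/3.
Divide row 2 by 1/3; eliminate column x1 from the other rows.
Z-row update in column w2: 4/3 − (-20/3)·1 = 8.

8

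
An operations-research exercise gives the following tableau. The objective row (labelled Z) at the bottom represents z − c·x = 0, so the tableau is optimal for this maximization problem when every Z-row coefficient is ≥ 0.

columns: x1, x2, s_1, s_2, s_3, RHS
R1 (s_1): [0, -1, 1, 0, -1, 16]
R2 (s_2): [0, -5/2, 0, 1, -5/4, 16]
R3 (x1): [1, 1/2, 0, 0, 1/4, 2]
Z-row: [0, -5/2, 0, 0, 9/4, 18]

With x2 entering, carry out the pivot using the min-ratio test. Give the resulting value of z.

Ratio test on column x2 — row 1: entry -1 ≤ 0; row 2: entry -5/2 ≤ 0; row 3: 2/(1/2) = 4. Minimum is 4 at row 3 (x1 leaves); pivot element 1/2.
Pivot on row 3; the Z-row RHS becomes 18 − (-5/2)·4 = 28.

28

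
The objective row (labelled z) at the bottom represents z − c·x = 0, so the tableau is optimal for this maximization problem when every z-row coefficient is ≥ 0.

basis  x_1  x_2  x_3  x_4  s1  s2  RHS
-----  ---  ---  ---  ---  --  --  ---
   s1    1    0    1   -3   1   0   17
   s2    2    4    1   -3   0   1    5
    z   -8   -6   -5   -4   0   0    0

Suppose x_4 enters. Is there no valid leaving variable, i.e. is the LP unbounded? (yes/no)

Every constraint-row entry in column x_4 is ≤ 0, so increasing x_4 is unbounded.

yes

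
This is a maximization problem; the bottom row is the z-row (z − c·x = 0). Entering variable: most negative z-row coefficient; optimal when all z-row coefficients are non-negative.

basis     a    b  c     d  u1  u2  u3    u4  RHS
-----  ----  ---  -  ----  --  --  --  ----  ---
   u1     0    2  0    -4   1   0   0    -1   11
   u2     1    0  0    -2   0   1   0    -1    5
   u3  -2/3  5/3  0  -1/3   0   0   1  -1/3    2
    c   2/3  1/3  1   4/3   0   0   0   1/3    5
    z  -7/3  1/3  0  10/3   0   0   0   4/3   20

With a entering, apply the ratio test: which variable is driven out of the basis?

Column a entries and ratios — u1: 0 ≤ 0, skip; u2: 5/1 = 5; u3: -2/3 ≤ 0, skip; c: 5/(2/3) = 15/2.
Smallest ratio is 5 in the row of u2, so u2 leaves.

u2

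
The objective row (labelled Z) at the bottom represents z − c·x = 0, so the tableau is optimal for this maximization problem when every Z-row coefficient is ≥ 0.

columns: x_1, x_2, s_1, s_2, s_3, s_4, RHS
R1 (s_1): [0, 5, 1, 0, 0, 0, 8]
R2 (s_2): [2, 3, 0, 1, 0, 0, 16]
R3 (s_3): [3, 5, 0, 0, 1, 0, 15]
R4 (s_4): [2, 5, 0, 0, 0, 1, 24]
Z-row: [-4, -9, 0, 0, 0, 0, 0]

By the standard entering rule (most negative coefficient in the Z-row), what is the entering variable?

x_2

Negative Z-row entries: x_1: -4, x_2: -9.
The most negative is -9 in column x_2, so x_2 enters.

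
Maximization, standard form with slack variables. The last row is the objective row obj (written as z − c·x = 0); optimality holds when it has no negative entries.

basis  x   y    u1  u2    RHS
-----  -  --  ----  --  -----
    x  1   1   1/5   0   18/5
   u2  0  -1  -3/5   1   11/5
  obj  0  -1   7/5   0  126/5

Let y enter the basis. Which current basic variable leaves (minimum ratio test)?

Column y entries and ratios — x: (18/5)/1 = 18/5; u2: -1 ≤ 0, skip.
Smallest ratio is 18/5 in the row of x, so x leaves.

x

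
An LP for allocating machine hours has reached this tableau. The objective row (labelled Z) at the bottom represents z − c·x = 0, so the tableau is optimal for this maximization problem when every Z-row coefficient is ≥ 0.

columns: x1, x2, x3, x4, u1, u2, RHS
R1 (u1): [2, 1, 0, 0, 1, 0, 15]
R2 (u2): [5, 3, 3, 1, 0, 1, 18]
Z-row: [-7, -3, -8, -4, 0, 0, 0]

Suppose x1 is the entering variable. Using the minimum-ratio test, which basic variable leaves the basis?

Column x1 entries and ratios — u1: 15/2 = 15/2; u2: 18/5 = 18/5.
Smallest ratio is 18/5 in the row of u2, so u2 leaves.

u2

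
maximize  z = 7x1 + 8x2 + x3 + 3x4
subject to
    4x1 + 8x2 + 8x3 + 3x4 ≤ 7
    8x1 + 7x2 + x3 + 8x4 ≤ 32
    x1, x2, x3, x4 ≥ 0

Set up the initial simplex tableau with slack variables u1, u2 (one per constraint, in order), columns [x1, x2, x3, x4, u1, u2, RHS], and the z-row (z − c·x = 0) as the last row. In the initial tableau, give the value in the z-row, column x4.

-3

The z-row carries the negated objective coefficients: the x4 entry is -3.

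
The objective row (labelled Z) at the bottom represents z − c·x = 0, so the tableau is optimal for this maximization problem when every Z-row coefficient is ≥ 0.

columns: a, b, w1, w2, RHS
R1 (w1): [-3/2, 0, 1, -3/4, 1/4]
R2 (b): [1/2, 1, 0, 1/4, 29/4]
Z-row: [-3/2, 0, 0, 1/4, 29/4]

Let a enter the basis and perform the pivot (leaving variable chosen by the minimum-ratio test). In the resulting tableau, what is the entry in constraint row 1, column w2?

0

Ratio test on column a — row 1: entry -3/2 ≤ 0; row 2: (29/4)/(1/2) = 29/2. Minimum is 29/2 at row 2 (b leaves); pivot element 1/2.
Divide row 2 by 1/2; eliminate column a from the other rows.
Row 1 update in column w2: -3/4 − (-3/2)·(1/2) = 0.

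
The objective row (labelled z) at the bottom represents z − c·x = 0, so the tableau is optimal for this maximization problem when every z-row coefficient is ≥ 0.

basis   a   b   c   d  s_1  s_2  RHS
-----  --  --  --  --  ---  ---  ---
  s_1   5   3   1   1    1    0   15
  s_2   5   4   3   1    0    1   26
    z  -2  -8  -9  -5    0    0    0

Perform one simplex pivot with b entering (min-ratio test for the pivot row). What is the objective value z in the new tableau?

Ratio test on column b — row 1: 15/3 = 5; row 2: 26/4 = 13/2. Minimum is 5 at row 1 (s_1 leaves); pivot element 3.
Pivot on row 1; the z-row RHS becomes 0 − (-8)·5 = 40.

40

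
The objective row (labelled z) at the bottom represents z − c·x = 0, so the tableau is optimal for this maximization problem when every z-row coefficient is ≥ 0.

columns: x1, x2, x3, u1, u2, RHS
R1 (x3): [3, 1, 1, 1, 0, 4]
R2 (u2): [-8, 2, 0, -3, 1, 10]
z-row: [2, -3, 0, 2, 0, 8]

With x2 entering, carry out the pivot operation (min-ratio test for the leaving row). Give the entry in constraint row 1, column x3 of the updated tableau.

1

Ratio test on column x2 — row 1: 4/1 = 4; row 2: 10/2 = 5. Minimum is 4 at row 1 (x3 leaves); pivot element 1.
Divide row 1 by 1; eliminate column x2 from the other rows.
In the new row 1, the x3 entry is the old entry divided by the pivot: 1/1 = 1.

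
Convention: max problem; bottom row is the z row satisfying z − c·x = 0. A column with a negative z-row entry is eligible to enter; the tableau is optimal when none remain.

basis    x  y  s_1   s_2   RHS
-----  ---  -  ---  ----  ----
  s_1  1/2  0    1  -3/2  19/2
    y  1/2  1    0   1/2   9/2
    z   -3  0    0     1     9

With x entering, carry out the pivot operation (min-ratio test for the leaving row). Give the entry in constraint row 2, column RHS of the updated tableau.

9

Ratio test on column x — row 1: (19/2)/(1/2) = 19; row 2: (9/2)/(1/2) = 9. Minimum is 9 at row 2 (y leaves); pivot element 1/2.
Divide row 2 by 1/2; eliminate column x from the other rows.
In the new row 2, the RHS entry is the old entry divided by the pivot: (9/2)/(1/2) = 9.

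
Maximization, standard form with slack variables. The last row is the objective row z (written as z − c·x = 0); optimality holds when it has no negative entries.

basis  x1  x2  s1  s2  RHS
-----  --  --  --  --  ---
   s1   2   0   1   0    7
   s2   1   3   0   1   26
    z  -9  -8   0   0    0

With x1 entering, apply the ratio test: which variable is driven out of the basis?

Column x1 entries and ratios — s1: 7/2 = 7/2; s2: 26/1 = 26.
Smallest ratio is 7/2 in the row of s1, so s1 leaves.

s1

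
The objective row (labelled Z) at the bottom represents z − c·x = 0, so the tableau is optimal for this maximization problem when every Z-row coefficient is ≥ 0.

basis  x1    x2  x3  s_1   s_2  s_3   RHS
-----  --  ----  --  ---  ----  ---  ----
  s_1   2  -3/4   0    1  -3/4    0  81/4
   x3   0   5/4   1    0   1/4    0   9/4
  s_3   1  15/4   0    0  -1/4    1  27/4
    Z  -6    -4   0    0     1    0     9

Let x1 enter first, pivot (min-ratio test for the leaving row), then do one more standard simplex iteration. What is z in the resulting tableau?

Ratio test on column x1 — row 1: (81/4)/2 = 81/8; row 2: entry 0 ≤ 0; row 3: (27/4)/1 = 27/4. Minimum is 27/4 at row 3 (s_3 leaves); pivot element 1.
Pivot on row 3; the Z-row RHS becomes 9 − (-6)·(27/4) = 99/2.
Next entering variable (most negative Z-row entry -1/2): s_2.
Ratio test on column s_2 — row 1: entry -1/4 ≤ 0; row 2: (9/4)/(1/4) = 9; row 3: entry -1/4 ≤ 0. Minimum is 9 at row 2 (x3 leaves); pivot element 1/4.
After the second pivot the Z-row RHS is 99/2 − (-1/2)·9 = 54.

54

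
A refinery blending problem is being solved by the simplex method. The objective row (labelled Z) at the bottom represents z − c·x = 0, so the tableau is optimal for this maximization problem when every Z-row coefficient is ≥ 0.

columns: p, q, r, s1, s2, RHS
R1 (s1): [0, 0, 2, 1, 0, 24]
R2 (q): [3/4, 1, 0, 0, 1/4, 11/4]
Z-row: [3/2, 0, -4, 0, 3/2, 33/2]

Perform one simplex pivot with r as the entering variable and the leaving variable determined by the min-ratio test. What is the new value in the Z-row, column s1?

Ratio test on column r — row 1: 24/2 = 12; row 2: entry 0 ≤ 0. Minimum is 12 at row 1 (s1 leaves); pivot element 2.
Divide row 1 by 2; eliminate column r from the other rows.
Z-row update in column s1: 0 − (-4)·(1/2) = 2.

2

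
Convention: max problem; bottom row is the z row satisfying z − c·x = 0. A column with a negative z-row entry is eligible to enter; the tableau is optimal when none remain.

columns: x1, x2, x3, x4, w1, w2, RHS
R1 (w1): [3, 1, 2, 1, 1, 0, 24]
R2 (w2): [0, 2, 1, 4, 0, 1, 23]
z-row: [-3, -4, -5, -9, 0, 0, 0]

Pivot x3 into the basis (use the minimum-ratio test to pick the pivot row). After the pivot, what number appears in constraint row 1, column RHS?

12

Ratio test on column x3 — row 1: 24/2 = 12; row 2: 23/1 = 23. Minimum is 12 at row 1 (w1 leaves); pivot element 2.
Divide row 1 by 2; eliminate column x3 from the other rows.
In the new row 1, the RHS entry is the old entry divided by the pivot: 24/2 = 12.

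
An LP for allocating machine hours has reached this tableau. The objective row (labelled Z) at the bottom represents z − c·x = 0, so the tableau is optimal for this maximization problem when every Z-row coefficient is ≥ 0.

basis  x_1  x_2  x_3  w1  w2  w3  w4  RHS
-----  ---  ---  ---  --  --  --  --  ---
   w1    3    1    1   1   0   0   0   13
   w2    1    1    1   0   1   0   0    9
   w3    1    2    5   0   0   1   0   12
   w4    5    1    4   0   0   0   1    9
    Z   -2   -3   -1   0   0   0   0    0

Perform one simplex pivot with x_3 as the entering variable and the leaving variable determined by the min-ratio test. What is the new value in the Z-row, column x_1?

-3/4

Ratio test on column x_3 — row 1: 13/1 = 13; row 2: 9/1 = 9; row 3: 12/5 = 12/5; row 4: 9/4 = 9/4. Minimum is 9/4 at row 4 (w4 leaves); pivot element 4.
Divide row 4 by 4; eliminate column x_3 from the other rows.
Z-row update in column x_1: -2 − (-1)·(5/4) = -3/4.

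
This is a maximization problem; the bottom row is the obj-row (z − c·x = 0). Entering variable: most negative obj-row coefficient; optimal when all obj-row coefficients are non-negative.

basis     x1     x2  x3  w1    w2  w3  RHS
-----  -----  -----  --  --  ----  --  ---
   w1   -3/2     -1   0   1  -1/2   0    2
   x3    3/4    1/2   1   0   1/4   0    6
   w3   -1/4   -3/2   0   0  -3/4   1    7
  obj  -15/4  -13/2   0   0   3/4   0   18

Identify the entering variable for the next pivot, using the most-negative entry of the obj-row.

Negative obj-row entries: x1: -15/4, x2: -13/2.
The most negative is -13/2 in column x2, so x2 enters.

x2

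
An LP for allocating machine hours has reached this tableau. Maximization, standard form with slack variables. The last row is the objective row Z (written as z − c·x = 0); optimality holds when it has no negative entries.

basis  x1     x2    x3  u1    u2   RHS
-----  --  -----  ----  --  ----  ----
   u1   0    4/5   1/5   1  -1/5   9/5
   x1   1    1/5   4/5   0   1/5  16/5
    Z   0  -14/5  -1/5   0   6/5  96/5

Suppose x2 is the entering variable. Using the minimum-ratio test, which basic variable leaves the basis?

Column x2 entries and ratios — u1: (9/5)/(4/5) = 9/4; x1: (16/5)/(1/5) = 16.
Smallest ratio is 9/4 in the row of u1, so u1 leaves.

u1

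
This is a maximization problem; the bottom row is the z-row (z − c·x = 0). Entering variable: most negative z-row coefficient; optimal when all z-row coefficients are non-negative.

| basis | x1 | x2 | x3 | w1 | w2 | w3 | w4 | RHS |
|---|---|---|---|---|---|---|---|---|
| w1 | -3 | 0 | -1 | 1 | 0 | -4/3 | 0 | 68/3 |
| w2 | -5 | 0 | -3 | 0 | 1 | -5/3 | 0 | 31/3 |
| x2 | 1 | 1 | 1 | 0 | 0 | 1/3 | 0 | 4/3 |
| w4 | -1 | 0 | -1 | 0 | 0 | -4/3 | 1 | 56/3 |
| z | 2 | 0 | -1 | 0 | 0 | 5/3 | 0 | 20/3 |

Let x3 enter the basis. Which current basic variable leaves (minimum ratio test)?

x2

Column x3 entries and ratios — w1: -1 ≤ 0, skip; w2: -3 ≤ 0, skip; x2: (4/3)/1 = 4/3; w4: -1 ≤ 0, skip.
Smallest ratio is 4/3 in the row of x2, so x2 leaves.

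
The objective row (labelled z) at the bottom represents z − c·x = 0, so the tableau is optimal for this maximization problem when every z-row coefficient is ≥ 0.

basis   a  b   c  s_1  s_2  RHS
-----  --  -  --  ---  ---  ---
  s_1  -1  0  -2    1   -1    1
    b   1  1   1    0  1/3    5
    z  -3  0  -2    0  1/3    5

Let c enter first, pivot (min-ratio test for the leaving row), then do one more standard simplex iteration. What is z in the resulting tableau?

20

Ratio test on column c — row 1: entry -2 ≤ 0; row 2: 5/1 = 5. Minimum is 5 at row 2 (b leaves); pivot element 1.
Pivot on row 2; the z-row RHS becomes 5 − (-2)·5 = 15.
Next entering variable (most negative z-row entry -1): a.
Ratio test on column a — row 1: 11/1 = 11; row 2: 5/1 = 5. Minimum is 5 at row 2 (c leaves); pivot element 1.
After the second pivot the z-row RHS is 15 − (-1)·5 = 20.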